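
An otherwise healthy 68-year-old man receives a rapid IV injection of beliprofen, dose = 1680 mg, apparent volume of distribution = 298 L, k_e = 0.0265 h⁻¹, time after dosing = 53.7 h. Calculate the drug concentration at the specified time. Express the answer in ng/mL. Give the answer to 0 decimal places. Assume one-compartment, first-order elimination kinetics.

C₀ = Dose / Vd = 1680 / 298 = 5.638 mg/L
C = C₀ · e^(−k·t) = 5.638 × e^(−0.02650 × 53.7)
  = 5.638 × 0.2410 = 1.359 mg/L
Convert: 1.359 mg/L × 1000 = 1359 ng/mL

1359 ng/mL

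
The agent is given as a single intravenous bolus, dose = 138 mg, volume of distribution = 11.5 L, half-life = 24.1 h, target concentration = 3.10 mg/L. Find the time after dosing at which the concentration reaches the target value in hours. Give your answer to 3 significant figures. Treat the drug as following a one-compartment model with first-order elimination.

47.1 h

C₀ = Dose / Vd = 138.0 / 11.5 = 12.00 mg/L
k = ln2 / t½ = 0.693147 / 24.1 = 0.02876 h⁻¹
t = ln(C₀ / C) / k = ln(12.00 / 3.10) / 0.02876
  = ln(3.871) / 0.02876 = 1.354 / 0.02876 = 47.08 h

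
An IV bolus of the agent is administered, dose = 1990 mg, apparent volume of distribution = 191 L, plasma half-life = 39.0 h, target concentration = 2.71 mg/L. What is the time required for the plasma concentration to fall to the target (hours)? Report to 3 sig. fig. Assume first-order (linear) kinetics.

C₀ = Dose / Vd = 1990 / 191 = 10.42 mg/L
k = ln2 / t½ = 0.693147 / 39.0 = 0.01777 h⁻¹
t = ln(C₀ / C) / k = ln(10.42 / 2.71) / 0.01777
  = ln(3.845) / 0.01777 = 1.347 / 0.01777 = 75.80 h

75.8 h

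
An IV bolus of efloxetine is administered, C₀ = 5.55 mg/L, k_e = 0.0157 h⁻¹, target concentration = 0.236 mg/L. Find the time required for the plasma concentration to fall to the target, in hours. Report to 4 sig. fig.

t = ln(C₀ / C) / k = ln(5.550 / 0.236) / 0.01570
  = ln(23.52) / 0.01570 = 3.158 / 0.01570 = 201.1 h

201.1 h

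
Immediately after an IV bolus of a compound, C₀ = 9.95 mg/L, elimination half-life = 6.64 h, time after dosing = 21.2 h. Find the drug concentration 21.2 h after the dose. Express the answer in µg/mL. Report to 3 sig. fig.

k = ln2 / t½ = 0.693147 / 6.64 = 0.1044 h⁻¹
C = C₀ · e^(−k·t) = 9.950 × e^(−0.1044 × 21.2)
  = 9.950 × 0.1093 = 1.088 mg/L
(1.088 mg/L = 1.088 µg/mL)

1.09 µg/mL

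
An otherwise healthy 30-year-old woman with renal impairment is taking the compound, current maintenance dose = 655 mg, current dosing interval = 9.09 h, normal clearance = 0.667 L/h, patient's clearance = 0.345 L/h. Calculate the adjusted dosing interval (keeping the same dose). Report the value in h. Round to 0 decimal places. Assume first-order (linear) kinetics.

18 h

To keep the same average steady-state level, dosing rate must scale with clearance.
CL ratio = 0.345 / 0.667 = 0.5172
New interval (same dose) = 9.09 / 0.5172 = 17.58 h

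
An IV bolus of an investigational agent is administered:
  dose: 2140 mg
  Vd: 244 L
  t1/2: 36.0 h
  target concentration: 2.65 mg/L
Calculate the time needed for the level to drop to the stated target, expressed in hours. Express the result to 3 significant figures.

62.2 h

C₀ = Dose / Vd = 2140 / 244 = 8.770 mg/L
k = ln2 / t½ = 0.693147 / 36.0 = 0.01925 h⁻¹
t = ln(C₀ / C) / k = ln(8.770 / 2.65) / 0.01925
  = ln(3.309) / 0.01925 = 1.197 / 0.01925 = 62.18 h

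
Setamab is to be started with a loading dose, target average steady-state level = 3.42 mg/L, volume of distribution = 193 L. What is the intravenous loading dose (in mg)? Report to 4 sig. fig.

660.1 mg

LD = Css × Vd = 3.42 × 193 = 660.1 mg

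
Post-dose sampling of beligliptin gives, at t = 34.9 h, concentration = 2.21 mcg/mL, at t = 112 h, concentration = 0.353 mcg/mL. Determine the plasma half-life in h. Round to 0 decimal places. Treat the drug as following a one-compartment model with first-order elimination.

29 h

k = ln(C₁/C₂) / (t₂ − t₁) = ln(2.21/0.353) / (112 − 34.9)
  = 1.834 / 77.10 = 0.02379 h⁻¹
t½ = ln2 / k = 0.693147 / 0.02379 = 29.14 h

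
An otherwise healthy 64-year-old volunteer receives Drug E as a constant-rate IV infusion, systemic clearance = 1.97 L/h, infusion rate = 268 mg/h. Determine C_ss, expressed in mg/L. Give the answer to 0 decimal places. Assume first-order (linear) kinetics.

At steady state Css = R₀ / CL = 268 / 1.970 = 136.0 mg/L

136 mg/L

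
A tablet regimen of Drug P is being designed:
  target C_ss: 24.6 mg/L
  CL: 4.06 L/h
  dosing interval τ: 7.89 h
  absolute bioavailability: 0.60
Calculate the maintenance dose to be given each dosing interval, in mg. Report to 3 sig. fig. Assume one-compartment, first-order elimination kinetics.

At steady state, F × (Dose/τ) = Css × CL.
Dose = Css × CL × τ / F = 24.6 × 4.060 × 7.89 / 0.60 = 1313 mg

1310 mg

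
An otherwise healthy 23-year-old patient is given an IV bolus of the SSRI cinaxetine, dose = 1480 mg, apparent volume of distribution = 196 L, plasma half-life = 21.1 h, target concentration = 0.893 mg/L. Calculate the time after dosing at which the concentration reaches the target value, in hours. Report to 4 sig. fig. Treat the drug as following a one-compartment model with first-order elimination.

64.99 h

C₀ = Dose / Vd = 1480 / 196 = 7.551 mg/L
k = ln2 / t½ = 0.693147 / 21.1 = 0.03285 h⁻¹
t = ln(C₀ / C) / k = ln(7.551 / 0.893) / 0.03285
  = ln(8.456) / 0.03285 = 2.135 / 0.03285 = 64.99 h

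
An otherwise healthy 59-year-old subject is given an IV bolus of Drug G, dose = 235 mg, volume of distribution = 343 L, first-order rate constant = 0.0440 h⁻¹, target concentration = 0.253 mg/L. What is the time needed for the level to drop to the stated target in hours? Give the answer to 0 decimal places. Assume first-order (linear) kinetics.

23 h

C₀ = Dose / Vd = 235.0 / 343 = 0.6851 mg/L
t = ln(C₀ / C) / k = ln(0.6851 / 0.253) / 0.04400
  = ln(2.708) / 0.04400 = 0.9962 / 0.04400 = 22.64 h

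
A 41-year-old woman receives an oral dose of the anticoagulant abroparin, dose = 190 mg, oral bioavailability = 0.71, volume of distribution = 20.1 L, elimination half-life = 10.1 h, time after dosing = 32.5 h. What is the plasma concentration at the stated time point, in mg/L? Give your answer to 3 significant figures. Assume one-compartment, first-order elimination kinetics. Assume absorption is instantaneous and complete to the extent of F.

Amount reaching circulation = F × Dose = 0.71 × 190.0 = 134.9 mg
C₀ = F·Dose / Vd = 134.9 / 20.1 = 6.711 mg/L
k = ln2 / t½ = 0.693147 / 10.1 = 0.06863 h⁻¹
C = C₀ · e^(−k·t) = 6.711 × e^(−0.06863 × 32.5)
  = 6.711 × 0.1075 = 0.7214 mg/L

0.721 mg/L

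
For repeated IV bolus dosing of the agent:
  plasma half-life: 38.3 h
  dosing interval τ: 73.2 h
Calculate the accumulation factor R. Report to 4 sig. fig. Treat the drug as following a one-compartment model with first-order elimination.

1.362

k = ln2 / t½ = 0.693147 / 38.3 = 0.01810 h⁻¹
e^(−kτ) = e^(−0.01810 × 73.2) = 0.2658
Accumulation ratio R = 1 / (1 − e^(−kτ)) = 1 / (1 − 0.2658) = 1.362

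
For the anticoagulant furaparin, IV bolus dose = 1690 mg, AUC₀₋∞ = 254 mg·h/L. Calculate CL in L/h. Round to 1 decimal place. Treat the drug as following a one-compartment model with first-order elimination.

CL = Dose / AUC = 1690 / 254 = 6.654 L/h

6.7 L/h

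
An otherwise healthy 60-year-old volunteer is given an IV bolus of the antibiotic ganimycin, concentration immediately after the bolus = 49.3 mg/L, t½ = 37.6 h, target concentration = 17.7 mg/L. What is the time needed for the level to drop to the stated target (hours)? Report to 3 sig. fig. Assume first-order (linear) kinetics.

55.6 h

k = ln2 / t½ = 0.693147 / 37.6 = 0.01843 h⁻¹
t = ln(C₀ / C) / k = ln(49.30 / 17.7) / 0.01843
  = ln(2.785) / 0.01843 = 1.024 / 0.01843 = 55.56 h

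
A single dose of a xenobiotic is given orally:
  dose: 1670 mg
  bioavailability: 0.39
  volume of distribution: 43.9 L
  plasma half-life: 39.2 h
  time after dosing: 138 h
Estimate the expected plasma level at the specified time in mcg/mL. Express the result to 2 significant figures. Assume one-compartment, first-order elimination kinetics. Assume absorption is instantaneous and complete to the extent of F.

Amount reaching circulation = F × Dose = 0.39 × 1670 = 651.3 mg
C₀ = F·Dose / Vd = 651.3 / 43.9 = 14.84 mg/L
k = ln2 / t½ = 0.693147 / 39.2 = 0.01768 h⁻¹
C = C₀ · e^(−k·t) = 14.84 × e^(−0.01768 × 138)
  = 14.84 × 0.08717 = 1.294 mg/L
(1.294 mg/L = 1.294 mcg/mL)

1.3 mcg/mL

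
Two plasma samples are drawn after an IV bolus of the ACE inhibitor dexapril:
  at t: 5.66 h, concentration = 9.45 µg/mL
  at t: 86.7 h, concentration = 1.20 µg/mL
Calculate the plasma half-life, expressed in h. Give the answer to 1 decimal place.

k = ln(C₁/C₂) / (t₂ − t₁) = ln(9.45/1.20) / (86.7 − 5.66)
  = 2.064 / 81.04 = 0.02547 h⁻¹
t½ = ln2 / k = 0.693147 / 0.02547 = 27.21 h

27.2 h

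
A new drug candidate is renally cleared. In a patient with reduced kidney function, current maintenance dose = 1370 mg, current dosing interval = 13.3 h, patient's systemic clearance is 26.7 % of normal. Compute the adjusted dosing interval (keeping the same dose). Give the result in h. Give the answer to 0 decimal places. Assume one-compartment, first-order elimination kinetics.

50 h

To keep the same average steady-state level, dosing rate must scale with clearance.
CL ratio = 26.7 / 100 = 0.2670
New interval (same dose) = 13.3 / 0.2670 = 49.81 h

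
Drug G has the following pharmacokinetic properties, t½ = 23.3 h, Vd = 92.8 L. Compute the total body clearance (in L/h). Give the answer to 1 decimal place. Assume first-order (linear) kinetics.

k = ln2 / t½ = 0.693147 / 23.3 = 0.02975 h⁻¹
CL = k × Vd = 0.02975 × 92.8 = 2.761 L/h

2.8 L/h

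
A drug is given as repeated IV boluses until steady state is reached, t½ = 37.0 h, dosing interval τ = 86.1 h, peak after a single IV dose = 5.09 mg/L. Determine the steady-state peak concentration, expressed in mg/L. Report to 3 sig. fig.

6.36 mg/L

k = ln2 / t½ = 0.693147 / 37.0 = 0.01873 h⁻¹
e^(−kτ) = e^(−0.01873 × 86.1) = 0.1994
Accumulation ratio R = 1 / (1 − e^(−kτ)) = 1 / (1 − 0.1994) = 1.249
Steady-state peak = C₀ × R = 5.09 × 1.249 = 6.357 mg/L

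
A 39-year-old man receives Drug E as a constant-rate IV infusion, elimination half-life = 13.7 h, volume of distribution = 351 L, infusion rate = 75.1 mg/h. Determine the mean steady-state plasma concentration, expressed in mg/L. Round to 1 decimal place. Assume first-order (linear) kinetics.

k = ln2 / t½ = 0.693147 / 13.7 = 0.05059 h⁻¹
CL = k × Vd = 0.05059 × 351 = 17.76 L/h
At steady state Css = R₀ / CL = 75.1 / 17.76 = 4.229 mg/L

4.2 mg/L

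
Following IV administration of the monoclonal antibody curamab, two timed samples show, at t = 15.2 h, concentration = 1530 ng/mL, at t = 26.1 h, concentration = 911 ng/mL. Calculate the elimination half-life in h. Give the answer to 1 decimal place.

14.6 h

k = ln(C₁/C₂) / (t₂ − t₁) = ln(1530/911) / (26.1 − 15.2)
  = 0.5185 / 10.90 = 0.04757 h⁻¹
t½ = ln2 / k = 0.693147 / 0.04757 = 14.57 h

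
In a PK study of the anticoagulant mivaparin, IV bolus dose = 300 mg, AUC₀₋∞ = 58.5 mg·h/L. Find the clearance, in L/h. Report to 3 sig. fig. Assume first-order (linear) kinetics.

CL = Dose / AUC = 300 / 58.5 = 5.128 L/h

5.13 L/h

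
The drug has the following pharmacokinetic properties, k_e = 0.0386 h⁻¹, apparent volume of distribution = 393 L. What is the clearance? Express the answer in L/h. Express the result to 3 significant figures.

15.2 L/h

CL = k × Vd = 0.0386 × 393 = 15.17 L/h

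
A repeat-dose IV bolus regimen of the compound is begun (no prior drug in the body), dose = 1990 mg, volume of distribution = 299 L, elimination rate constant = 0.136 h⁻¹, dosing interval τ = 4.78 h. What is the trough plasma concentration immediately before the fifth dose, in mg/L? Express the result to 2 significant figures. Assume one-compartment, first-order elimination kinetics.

C₀ per dose = Dose / Vd = 1990 / 299 = 6.656 mg/L
Fraction remaining after one interval: r = e^(−kτ) = e^(−0.1360 × 4.78) = 0.5220
Before dose 5, 4 doses have been given (aged 1τ, 2τ, 3τ, 4τ).
C_trough = C₀ × (r + r² + … + r^4) = C₀ × r(1−r^4)/(1−r)
        = 6.656 × 0.5220 × (1 − 0.07425) / (1 − 0.5220) = 6.729 mg/L

6.7 mg/L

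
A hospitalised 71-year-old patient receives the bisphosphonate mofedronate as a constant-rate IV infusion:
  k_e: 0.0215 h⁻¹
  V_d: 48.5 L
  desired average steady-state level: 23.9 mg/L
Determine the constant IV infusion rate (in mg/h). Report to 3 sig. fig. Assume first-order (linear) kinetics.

24.9 mg/h

CL = k × Vd = 0.02150 × 48.5 = 1.043 L/h
At steady state, infusion rate R₀ = Css × CL = 23.9 × 1.043 = 24.93 mg/h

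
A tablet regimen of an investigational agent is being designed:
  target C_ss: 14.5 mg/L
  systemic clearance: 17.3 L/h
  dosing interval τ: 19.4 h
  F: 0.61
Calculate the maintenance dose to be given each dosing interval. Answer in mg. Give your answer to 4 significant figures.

At steady state, F × (Dose/τ) = Css × CL.
Dose = Css × CL × τ / F = 14.5 × 17.30 × 19.4 / 0.61 = 7978 mg

7978 mg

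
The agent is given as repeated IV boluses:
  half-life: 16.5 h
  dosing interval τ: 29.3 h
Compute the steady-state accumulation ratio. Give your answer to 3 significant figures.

k = ln2 / t½ = 0.693147 / 16.5 = 0.04201 h⁻¹
e^(−kτ) = e^(−0.04201 × 29.3) = 0.2920
Accumulation ratio R = 1 / (1 − e^(−kτ)) = 1 / (1 − 0.2920) = 1.412

1.41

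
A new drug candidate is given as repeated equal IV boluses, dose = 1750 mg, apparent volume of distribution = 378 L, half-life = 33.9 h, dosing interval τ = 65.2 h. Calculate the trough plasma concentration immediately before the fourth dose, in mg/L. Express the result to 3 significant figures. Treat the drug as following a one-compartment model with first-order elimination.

1.63 mg/L

C₀ per dose = Dose / Vd = 1750 / 378 = 4.630 mg/L
k = ln2 / t½ = 0.693147 / 33.9 = 0.02045 h⁻¹
Fraction remaining after one interval: r = e^(−kτ) = e^(−0.02045 × 65.2) = 0.2636
Before dose 4, 3 doses have been given (aged 1τ, 2τ, 3τ).
C_trough = C₀ × (r + r² + … + r^3) = C₀ × r(1−r^3)/(1−r)
        = 4.630 × 0.2636 × (1 − 0.01832) / (1 − 0.2636) = 1.627 mg/L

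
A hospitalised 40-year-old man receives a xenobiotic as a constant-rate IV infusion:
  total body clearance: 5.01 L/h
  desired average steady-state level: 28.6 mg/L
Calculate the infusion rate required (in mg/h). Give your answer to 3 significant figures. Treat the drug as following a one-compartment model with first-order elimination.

143 mg/h

At steady state, infusion rate R₀ = Css × CL = 28.6 × 5.010 = 143.3 mg/h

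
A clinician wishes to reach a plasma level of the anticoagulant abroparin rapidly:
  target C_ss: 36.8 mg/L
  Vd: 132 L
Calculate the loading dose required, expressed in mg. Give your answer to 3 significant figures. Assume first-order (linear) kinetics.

LD = Css × Vd = 36.8 × 132 = 4858 mg

4860 mg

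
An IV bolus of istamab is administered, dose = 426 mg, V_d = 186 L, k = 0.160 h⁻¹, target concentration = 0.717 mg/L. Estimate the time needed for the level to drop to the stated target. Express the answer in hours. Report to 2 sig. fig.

C₀ = Dose / Vd = 426.0 / 186 = 2.290 mg/L
t = ln(C₀ / C) / k = ln(2.290 / 0.717) / 0.1600
  = ln(3.194) / 0.1600 = 1.161 / 0.1600 = 7.256 h

7.3 h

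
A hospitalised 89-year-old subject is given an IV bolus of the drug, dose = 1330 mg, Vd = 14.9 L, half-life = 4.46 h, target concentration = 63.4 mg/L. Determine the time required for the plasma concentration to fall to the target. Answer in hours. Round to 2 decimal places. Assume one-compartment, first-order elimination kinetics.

C₀ = Dose / Vd = 1330 / 14.9 = 89.26 mg/L
k = ln2 / t½ = 0.693147 / 4.46 = 0.1554 h⁻¹
t = ln(C₀ / C) / k = ln(89.26 / 63.4) / 0.1554
  = ln(1.408) / 0.1554 = 0.3422 / 0.1554 = 2.202 h

2.20 h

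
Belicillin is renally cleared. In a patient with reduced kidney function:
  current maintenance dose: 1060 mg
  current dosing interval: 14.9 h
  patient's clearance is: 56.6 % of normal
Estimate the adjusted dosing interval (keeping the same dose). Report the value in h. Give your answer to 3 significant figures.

To keep the same average steady-state level, dosing rate must scale with clearance.
CL ratio = 56.6 / 100 = 0.5660
New interval (same dose) = 14.9 / 0.5660 = 26.33 h

26.3 h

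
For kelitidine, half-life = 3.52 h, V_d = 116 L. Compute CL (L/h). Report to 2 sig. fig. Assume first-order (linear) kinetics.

k = ln2 / t½ = 0.693147 / 3.52 = 0.1969 h⁻¹
CL = k × Vd = 0.1969 × 116 = 22.84 L/h

23 L/h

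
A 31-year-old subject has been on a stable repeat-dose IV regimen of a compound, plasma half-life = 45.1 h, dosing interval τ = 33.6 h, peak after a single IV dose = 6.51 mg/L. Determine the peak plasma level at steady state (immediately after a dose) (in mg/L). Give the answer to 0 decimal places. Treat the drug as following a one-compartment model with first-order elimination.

16 mg/L

k = ln2 / t½ = 0.693147 / 45.1 = 0.01537 h⁻¹
e^(−kτ) = e^(−0.01537 × 33.6) = 0.5966
Accumulation ratio R = 1 / (1 − e^(−kτ)) = 1 / (1 − 0.5966) = 2.479
Steady-state peak = C₀ × R = 6.51 × 2.479 = 16.14 mg/L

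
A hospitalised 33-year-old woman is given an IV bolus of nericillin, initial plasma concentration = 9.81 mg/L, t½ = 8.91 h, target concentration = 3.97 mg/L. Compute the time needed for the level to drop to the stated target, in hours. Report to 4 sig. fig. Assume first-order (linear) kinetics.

11.63 h

k = ln2 / t½ = 0.693147 / 8.91 = 0.07779 h⁻¹
t = ln(C₀ / C) / k = ln(9.810 / 3.97) / 0.07779
  = ln(2.471) / 0.07779 = 0.9046 / 0.07779 = 11.63 h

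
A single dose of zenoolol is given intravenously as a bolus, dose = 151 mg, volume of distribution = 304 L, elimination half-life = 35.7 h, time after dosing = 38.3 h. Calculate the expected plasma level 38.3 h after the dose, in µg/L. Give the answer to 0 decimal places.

236 µg/L

C₀ = Dose / Vd = 151.0 / 304 = 0.4967 mg/L
k = ln2 / t½ = 0.693147 / 35.7 = 0.01942 h⁻¹
C = C₀ · e^(−k·t) = 0.4967 × e^(−0.01942 × 38.3)
  = 0.4967 × 0.4753 = 0.2361 mg/L
Convert: 0.2361 mg/L × 1000 = 236.1 µg/L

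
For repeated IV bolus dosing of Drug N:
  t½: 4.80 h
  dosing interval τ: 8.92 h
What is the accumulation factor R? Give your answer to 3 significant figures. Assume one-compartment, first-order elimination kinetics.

1.38

k = ln2 / t½ = 0.693147 / 4.80 = 0.1444 h⁻¹
e^(−kτ) = e^(−0.1444 × 8.92) = 0.2758
Accumulation ratio R = 1 / (1 − e^(−kτ)) = 1 / (1 − 0.2758) = 1.381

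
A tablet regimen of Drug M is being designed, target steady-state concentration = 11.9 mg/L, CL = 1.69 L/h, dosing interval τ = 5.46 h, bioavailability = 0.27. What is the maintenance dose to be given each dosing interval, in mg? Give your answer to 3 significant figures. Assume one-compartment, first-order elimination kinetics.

At steady state, F × (Dose/τ) = Css × CL.
Dose = Css × CL × τ / F = 11.9 × 1.690 × 5.46 / 0.27 = 406.7 mg

407 mg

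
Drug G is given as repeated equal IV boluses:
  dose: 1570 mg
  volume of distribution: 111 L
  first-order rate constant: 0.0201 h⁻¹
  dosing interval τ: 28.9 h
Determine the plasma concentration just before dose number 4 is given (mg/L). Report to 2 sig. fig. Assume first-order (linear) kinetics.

C₀ per dose = Dose / Vd = 1570 / 111 = 14.14 mg/L
Fraction remaining after one interval: r = e^(−kτ) = e^(−0.02010 × 28.9) = 0.5594
Before dose 4, 3 doses have been given (aged 1τ, 2τ, 3τ).
C_trough = C₀ × (r + r² + … + r^3) = C₀ × r(1−r^3)/(1−r)
        = 14.14 × 0.5594 × (1 − 0.1751) / (1 − 0.5594) = 14.81 mg/L

15 mg/L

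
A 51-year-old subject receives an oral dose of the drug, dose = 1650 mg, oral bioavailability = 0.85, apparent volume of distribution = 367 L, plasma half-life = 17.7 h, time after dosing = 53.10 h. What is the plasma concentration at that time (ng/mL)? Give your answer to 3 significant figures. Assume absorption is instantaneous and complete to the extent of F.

478 ng/mL

Amount reaching circulation = F × Dose = 0.85 × 1650 = 1403 mg
C₀ = F·Dose / Vd = 1403 / 367 = 3.823 mg/L
k = ln2 / t½ = 0.693147 / 17.7 = 0.03916 h⁻¹
t / t½ = 53.10 / 17.7 = 3 half-lives
C = C₀ × (1/2)^3 = 3.823 × 0.1250 = 0.4779 mg/L
Convert: 0.4779 mg/L × 1000 = 477.9 ng/mL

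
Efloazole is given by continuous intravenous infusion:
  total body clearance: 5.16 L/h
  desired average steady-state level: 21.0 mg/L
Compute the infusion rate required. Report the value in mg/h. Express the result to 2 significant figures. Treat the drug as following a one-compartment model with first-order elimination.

110 mg/h

At steady state, infusion rate R₀ = Css × CL = 21.0 × 5.160 = 108.4 mg/h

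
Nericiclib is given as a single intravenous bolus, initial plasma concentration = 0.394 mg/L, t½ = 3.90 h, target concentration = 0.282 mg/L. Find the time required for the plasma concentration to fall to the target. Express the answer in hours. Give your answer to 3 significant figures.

k = ln2 / t½ = 0.693147 / 3.90 = 0.1777 h⁻¹
t = ln(C₀ / C) / k = ln(0.3940 / 0.282) / 0.1777
  = ln(1.397) / 0.1777 = 0.3343 / 0.1777 = 1.881 h

1.88 h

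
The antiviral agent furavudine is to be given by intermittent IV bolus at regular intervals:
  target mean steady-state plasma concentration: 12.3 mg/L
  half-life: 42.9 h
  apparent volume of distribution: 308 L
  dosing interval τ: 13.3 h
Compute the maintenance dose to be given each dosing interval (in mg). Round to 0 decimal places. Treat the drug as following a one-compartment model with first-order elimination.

k = ln2 / t½ = 0.693147 / 42.9 = 0.01616 h⁻¹
CL = k × Vd = 0.01616 × 308 = 4.977 L/h
At steady state, Dose/τ = Css × CL.
Dose = Css × CL × τ = 12.3 × 4.977 × 13.3 = 814.2 mg

814 mg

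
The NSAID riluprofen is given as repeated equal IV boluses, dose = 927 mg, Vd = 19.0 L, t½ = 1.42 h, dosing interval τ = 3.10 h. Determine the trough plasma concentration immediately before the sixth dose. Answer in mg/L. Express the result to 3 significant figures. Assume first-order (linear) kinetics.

13.8 mg/L

C₀ per dose = Dose / Vd = 927 / 19.0 = 48.79 mg/L
k = ln2 / t½ = 0.693147 / 1.42 = 0.4881 h⁻¹
Fraction remaining after one interval: r = e^(−kτ) = e^(−0.4881 × 3.10) = 0.2202
Before dose 6, 5 doses have been given (aged 1τ, 2τ, 3τ, 4τ, 5τ).
C_trough = C₀ × (r + r² + … + r^5) = C₀ × r(1−r^5)/(1−r)
        = 48.79 × 0.2202 × (1 − 0.0005177) / (1 − 0.2202) = 13.77 mg/L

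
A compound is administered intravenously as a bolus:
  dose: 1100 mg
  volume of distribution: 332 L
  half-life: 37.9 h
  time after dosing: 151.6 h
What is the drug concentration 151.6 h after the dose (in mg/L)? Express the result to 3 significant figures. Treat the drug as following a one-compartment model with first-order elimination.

C₀ = Dose / Vd = 1100 / 332 = 3.313 mg/L
k = ln2 / t½ = 0.693147 / 37.9 = 0.01829 h⁻¹
t / t½ = 151.6 / 37.9 = 4 half-lives
C = C₀ × (1/2)^4 = 3.313 × 0.06250 = 0.2071 mg/L

0.207 mg/L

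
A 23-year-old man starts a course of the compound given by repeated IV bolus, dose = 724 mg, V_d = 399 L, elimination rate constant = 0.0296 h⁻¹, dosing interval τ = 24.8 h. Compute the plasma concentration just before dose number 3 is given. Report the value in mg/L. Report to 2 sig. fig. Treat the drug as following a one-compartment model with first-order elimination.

1.3 mg/L

C₀ per dose = Dose / Vd = 724 / 399 = 1.815 mg/L
Fraction remaining after one interval: r = e^(−kτ) = e^(−0.02960 × 24.8) = 0.4799
Before dose 3, 2 doses have been given (aged 1τ, 2τ).
C_trough = C₀ × (r + r²) = 1.815 × (0.4799 + 0.2303) = 1.289 mg/L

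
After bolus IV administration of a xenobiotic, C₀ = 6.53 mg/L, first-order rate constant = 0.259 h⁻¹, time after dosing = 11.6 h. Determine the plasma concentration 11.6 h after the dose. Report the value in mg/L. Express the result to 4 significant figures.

C = C₀ · e^(−k·t) = 6.530 × e^(−0.2590 × 11.6)
  = 6.530 × 0.04957 = 0.3237 mg/L

0.3237 mg/L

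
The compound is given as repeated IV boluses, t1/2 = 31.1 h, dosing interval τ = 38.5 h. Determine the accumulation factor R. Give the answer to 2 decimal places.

1.74

k = ln2 / t½ = 0.693147 / 31.1 = 0.02229 h⁻¹
e^(−kτ) = e^(−0.02229 × 38.5) = 0.4239
Accumulation ratio R = 1 / (1 − e^(−kτ)) = 1 / (1 − 0.4239) = 1.736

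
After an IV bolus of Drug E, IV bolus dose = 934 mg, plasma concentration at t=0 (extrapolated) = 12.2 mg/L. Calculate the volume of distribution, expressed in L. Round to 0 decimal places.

Vd = Dose / C₀ = 934.0 / 12.2 = 76.56 L

77 L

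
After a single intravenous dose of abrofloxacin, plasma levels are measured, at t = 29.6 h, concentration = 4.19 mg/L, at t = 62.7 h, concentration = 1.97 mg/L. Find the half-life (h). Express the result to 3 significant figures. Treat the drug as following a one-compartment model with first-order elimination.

k = ln(C₁/C₂) / (t₂ − t₁) = ln(4.19/1.97) / (62.7 − 29.6)
  = 0.7547 / 33.10 = 0.02280 h⁻¹
t½ = ln2 / k = 0.693147 / 0.02280 = 30.40 h

30.4 h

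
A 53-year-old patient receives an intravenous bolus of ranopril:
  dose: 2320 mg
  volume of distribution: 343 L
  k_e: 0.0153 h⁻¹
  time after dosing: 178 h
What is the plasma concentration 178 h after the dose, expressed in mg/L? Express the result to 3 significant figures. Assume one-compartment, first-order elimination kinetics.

C₀ = Dose / Vd = 2320 / 343 = 6.764 mg/L
C = C₀ · e^(−k·t) = 6.764 × e^(−0.01530 × 178)
  = 6.764 × 0.06565 = 0.4441 mg/L

0.444 mg/L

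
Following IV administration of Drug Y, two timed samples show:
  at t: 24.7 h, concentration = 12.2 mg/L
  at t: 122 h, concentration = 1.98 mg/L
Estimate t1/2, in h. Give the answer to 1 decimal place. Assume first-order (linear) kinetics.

k = ln(C₁/C₂) / (t₂ − t₁) = ln(12.2/1.98) / (122 − 24.7)
  = 1.818 / 97.30 = 0.01868 h⁻¹
t½ = ln2 / k = 0.693147 / 0.01868 = 37.11 h

37.1 h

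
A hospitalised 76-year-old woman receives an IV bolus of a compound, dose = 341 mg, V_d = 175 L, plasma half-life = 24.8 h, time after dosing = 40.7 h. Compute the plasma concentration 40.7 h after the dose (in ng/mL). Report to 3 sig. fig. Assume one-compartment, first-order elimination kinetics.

625 ng/mL

C₀ = Dose / Vd = 341.0 / 175 = 1.949 mg/L
k = ln2 / t½ = 0.693147 / 24.8 = 0.02795 h⁻¹
C = C₀ · e^(−k·t) = 1.949 × e^(−0.02795 × 40.7)
  = 1.949 × 0.3206 = 0.6248 mg/L
Convert: 0.6248 mg/L × 1000 = 624.8 ng/mL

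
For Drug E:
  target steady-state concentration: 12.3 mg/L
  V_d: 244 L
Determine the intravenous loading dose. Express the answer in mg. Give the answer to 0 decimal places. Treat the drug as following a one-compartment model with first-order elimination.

LD = Css × Vd = 12.3 × 244 = 3001 mg

3001 mg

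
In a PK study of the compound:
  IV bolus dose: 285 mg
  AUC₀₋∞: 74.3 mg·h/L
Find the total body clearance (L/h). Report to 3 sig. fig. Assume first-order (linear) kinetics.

3.84 L/h

CL = Dose / AUC = 285 / 74.3 = 3.836 L/h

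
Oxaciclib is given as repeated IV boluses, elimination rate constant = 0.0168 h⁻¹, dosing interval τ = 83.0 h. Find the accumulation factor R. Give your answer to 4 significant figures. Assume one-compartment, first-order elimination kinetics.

1.330

e^(−kτ) = e^(−0.01680 × 83.0) = 0.2480
Accumulation ratio R = 1 / (1 − e^(−kτ)) = 1 / (1 − 0.2480) = 1.330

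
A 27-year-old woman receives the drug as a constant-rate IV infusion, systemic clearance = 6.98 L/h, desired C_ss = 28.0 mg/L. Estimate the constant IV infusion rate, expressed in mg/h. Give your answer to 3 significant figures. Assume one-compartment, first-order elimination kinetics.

195 mg/h

At steady state, infusion rate R₀ = Css × CL = 28.0 × 6.980 = 195.4 mg/h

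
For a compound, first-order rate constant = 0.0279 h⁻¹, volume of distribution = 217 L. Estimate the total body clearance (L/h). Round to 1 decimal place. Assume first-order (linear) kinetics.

CL = k × Vd = 0.0279 × 217 = 6.054 L/h

6.1 L/h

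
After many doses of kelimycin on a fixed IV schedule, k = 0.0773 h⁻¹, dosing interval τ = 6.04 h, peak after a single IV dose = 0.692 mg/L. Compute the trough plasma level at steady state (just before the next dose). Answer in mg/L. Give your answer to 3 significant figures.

e^(−kτ) = e^(−0.07730 × 6.04) = 0.6269
Accumulation ratio R = 1 / (1 − e^(−kτ)) = 1 / (1 − 0.6269) = 2.680
Steady-state trough = C₀ × R × e^(−kτ) = 0.692 × 2.680 × 0.6269 = 1.163 mg/L

1.16 mg/L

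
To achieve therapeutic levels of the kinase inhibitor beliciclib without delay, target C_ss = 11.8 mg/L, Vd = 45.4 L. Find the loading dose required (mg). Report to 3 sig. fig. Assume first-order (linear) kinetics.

536 mg

LD = Css × Vd = 11.8 × 45.4 = 535.7 mg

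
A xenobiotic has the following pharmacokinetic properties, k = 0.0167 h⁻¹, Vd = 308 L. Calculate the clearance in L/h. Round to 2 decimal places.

CL = k × Vd = 0.0167 × 308 = 5.144 L/h

5.14 L/h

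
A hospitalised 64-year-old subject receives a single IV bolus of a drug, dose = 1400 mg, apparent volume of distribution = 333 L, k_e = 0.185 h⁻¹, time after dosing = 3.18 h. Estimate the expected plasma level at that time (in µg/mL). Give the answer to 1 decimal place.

2.3 µg/mL

C₀ = Dose / Vd = 1400 / 333 = 4.204 mg/L
C = C₀ · e^(−k·t) = 4.204 × e^(−0.1850 × 3.18)
  = 4.204 × 0.5553 = 2.334 mg/L
(2.334 mg/L = 2.334 µg/mL)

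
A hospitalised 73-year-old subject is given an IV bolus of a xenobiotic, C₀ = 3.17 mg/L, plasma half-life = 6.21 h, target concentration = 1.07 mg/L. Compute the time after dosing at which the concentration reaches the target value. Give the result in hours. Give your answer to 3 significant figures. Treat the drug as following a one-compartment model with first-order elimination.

9.73 h

k = ln2 / t½ = 0.693147 / 6.21 = 0.1116 h⁻¹
t = ln(C₀ / C) / k = ln(3.170 / 1.07) / 0.1116
  = ln(2.963) / 0.1116 = 1.086 / 0.1116 = 9.731 h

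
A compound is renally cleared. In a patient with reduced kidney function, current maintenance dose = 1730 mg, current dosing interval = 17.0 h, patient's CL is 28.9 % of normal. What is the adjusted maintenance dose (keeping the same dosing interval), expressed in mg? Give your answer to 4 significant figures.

To keep the same average steady-state level, dosing rate must scale with clearance.
CL ratio = 28.9 / 100 = 0.2890
New dose (same interval) = 1730 × 0.2890 = 500.0 mg

500.0 mg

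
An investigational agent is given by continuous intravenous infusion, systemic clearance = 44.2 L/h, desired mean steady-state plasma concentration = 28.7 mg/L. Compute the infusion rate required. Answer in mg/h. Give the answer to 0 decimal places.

1269 mg/h

At steady state, infusion rate R₀ = Css × CL = 28.7 × 44.20 = 1269 mg/h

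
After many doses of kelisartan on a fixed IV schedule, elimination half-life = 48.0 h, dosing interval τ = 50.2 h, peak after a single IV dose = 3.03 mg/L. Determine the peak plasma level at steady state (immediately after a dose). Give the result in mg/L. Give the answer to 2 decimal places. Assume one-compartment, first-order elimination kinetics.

k = ln2 / t½ = 0.693147 / 48.0 = 0.01444 h⁻¹
e^(−kτ) = e^(−0.01444 × 50.2) = 0.4844
Accumulation ratio R = 1 / (1 − e^(−kτ)) = 1 / (1 − 0.4844) = 1.939
Steady-state peak = C₀ × R = 3.03 × 1.939 = 5.875 mg/L

5.88 mg/L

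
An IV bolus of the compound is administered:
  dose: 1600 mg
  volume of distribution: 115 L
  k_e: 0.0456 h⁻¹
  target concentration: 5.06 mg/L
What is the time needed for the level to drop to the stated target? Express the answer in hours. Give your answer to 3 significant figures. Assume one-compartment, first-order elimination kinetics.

22.2 h

C₀ = Dose / Vd = 1600 / 115 = 13.91 mg/L
t = ln(C₀ / C) / k = ln(13.91 / 5.06) / 0.04560
  = ln(2.749) / 0.04560 = 1.011 / 0.04560 = 22.17 h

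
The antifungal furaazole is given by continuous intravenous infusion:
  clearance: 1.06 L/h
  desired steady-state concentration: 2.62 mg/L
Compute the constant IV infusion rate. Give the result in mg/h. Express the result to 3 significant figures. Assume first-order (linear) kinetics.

2.78 mg/h

At steady state, infusion rate R₀ = Css × CL = 2.62 × 1.060 = 2.777 mg/h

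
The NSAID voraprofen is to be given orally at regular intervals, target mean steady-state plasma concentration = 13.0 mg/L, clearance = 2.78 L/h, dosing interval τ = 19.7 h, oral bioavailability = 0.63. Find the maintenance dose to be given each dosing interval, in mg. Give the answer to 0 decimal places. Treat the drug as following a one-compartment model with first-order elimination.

1130 mg

At steady state, F × (Dose/τ) = Css × CL.
Dose = Css × CL × τ / F = 13.0 × 2.780 × 19.7 / 0.63 = 1130 mg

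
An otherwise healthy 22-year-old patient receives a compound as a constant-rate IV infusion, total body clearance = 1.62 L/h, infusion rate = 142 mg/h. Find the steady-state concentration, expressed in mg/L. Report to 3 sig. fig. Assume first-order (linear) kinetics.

87.7 mg/L

At steady state Css = R₀ / CL = 142 / 1.620 = 87.65 mg/L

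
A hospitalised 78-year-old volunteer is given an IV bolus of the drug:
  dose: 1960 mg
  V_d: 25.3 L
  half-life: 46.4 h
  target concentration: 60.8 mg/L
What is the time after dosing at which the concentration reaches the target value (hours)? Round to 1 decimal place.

16.2 h

C₀ = Dose / Vd = 1960 / 25.3 = 77.47 mg/L
k = ln2 / t½ = 0.693147 / 46.4 = 0.01494 h⁻¹
t = ln(C₀ / C) / k = ln(77.47 / 60.8) / 0.01494
  = ln(1.274) / 0.01494 = 0.2422 / 0.01494 = 16.21 h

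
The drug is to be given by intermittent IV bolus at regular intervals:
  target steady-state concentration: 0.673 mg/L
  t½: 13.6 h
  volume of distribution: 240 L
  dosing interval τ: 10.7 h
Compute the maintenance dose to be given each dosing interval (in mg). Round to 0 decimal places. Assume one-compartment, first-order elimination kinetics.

88 mg

k = ln2 / t½ = 0.693147 / 13.6 = 0.05097 h⁻¹
CL = k × Vd = 0.05097 × 240 = 12.23 L/h
At steady state, Dose/τ = Css × CL.
Dose = Css × CL × τ = 0.673 × 12.23 × 10.7 = 88.07 mg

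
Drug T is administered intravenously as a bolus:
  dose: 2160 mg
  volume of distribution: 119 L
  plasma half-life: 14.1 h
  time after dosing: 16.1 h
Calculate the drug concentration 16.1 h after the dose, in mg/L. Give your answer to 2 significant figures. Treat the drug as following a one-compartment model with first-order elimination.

8.2 mg/L

C₀ = Dose / Vd = 2160 / 119 = 18.15 mg/L
k = ln2 / t½ = 0.693147 / 14.1 = 0.04916 h⁻¹
C = C₀ · e^(−k·t) = 18.15 × e^(−0.04916 × 16.1)
  = 18.15 × 0.4532 = 8.226 mg/L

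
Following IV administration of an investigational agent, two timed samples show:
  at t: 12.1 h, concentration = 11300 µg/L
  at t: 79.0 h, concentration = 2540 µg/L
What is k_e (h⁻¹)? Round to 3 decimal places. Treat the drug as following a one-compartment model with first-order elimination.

k = ln(C₁/C₂) / (t₂ − t₁) = ln(11300/2540) / (79.0 − 12.1)
  = 1.493 / 66.90 = 0.02232 h⁻¹

0.022 h⁻¹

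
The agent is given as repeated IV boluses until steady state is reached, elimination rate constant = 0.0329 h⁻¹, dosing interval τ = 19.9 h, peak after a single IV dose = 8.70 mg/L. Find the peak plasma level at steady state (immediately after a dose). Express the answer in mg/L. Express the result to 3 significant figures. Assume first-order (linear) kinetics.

e^(−kτ) = e^(−0.03290 × 19.9) = 0.5196
Accumulation ratio R = 1 / (1 − e^(−kτ)) = 1 / (1 − 0.5196) = 2.082
Steady-state peak = C₀ × R = 8.70 × 2.082 = 18.11 mg/L

18.1 mg/L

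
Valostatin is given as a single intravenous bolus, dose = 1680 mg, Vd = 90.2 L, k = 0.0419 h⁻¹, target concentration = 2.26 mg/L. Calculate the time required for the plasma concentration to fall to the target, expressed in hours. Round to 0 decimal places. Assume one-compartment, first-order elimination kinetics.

C₀ = Dose / Vd = 1680 / 90.2 = 18.63 mg/L
t = ln(C₀ / C) / k = ln(18.63 / 2.26) / 0.04190
  = ln(8.243) / 0.04190 = 2.109 / 0.04190 = 50.33 h

50 h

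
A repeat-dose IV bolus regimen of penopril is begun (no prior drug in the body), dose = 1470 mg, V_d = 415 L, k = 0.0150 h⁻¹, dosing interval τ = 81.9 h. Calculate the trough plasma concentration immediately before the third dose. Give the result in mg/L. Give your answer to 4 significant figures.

1.340 mg/L

C₀ per dose = Dose / Vd = 1470 / 415 = 3.542 mg/L
Fraction remaining after one interval: r = e^(−kτ) = e^(−0.01500 × 81.9) = 0.2927
Before dose 3, 2 doses have been given (aged 1τ, 2τ).
C_trough = C₀ × (r + r²) = 3.542 × (0.2927 + 0.08567) = 1.340 mg/L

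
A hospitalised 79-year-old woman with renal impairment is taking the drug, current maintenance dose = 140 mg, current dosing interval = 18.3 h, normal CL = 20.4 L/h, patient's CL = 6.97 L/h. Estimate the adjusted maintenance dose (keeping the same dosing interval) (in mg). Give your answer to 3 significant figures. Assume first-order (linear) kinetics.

To keep the same average steady-state level, dosing rate must scale with clearance.
CL ratio = 6.97 / 20.4 = 0.3417
New dose (same interval) = 140 × 0.3417 = 47.84 mg

47.8 mg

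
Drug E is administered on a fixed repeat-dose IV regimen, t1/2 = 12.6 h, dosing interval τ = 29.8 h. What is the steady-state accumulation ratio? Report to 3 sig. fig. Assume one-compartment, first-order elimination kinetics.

k = ln2 / t½ = 0.693147 / 12.6 = 0.05501 h⁻¹
e^(−kτ) = e^(−0.05501 × 29.8) = 0.1941
Accumulation ratio R = 1 / (1 − e^(−kτ)) = 1 / (1 − 0.1941) = 1.241

1.24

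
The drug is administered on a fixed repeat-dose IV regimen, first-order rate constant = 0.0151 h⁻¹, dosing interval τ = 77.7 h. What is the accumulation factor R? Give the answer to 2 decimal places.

1.45

e^(−kτ) = e^(−0.01510 × 77.7) = 0.3094
Accumulation ratio R = 1 / (1 − e^(−kτ)) = 1 / (1 − 0.3094) = 1.448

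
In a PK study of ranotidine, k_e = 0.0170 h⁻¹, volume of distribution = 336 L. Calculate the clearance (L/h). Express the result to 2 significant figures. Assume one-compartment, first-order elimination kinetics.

5.7 L/h

CL = k × Vd = 0.0170 × 336 = 5.712 L/h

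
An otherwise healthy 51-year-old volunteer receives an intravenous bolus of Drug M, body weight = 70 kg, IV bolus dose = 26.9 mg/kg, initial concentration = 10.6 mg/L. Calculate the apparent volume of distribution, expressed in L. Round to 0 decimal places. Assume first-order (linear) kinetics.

Dose = 26.9 × 70 = 1883 mg
Vd = Dose / C₀ = 1883 / 10.6 = 177.6 L

178 L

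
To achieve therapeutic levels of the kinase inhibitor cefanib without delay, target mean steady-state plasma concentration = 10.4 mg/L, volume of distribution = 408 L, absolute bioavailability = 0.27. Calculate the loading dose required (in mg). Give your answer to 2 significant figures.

16000 mg

LD = Css × Vd / F = 10.4 × 408 / 0.27 = 15720 mg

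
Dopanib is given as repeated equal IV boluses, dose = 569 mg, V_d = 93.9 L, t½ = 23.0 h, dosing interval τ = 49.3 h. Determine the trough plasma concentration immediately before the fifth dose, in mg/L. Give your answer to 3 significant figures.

C₀ per dose = Dose / Vd = 569 / 93.9 = 6.060 mg/L
k = ln2 / t½ = 0.693147 / 23.0 = 0.03014 h⁻¹
Fraction remaining after one interval: r = e^(−kτ) = e^(−0.03014 × 49.3) = 0.2263
Before dose 5, 4 doses have been given (aged 1τ, 2τ, 3τ, 4τ).
C_trough = C₀ × (r + r² + … + r^4) = C₀ × r(1−r^4)/(1−r)
        = 6.060 × 0.2263 × (1 − 0.002623) / (1 − 0.2263) = 1.768 mg/L

1.77 mg/L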